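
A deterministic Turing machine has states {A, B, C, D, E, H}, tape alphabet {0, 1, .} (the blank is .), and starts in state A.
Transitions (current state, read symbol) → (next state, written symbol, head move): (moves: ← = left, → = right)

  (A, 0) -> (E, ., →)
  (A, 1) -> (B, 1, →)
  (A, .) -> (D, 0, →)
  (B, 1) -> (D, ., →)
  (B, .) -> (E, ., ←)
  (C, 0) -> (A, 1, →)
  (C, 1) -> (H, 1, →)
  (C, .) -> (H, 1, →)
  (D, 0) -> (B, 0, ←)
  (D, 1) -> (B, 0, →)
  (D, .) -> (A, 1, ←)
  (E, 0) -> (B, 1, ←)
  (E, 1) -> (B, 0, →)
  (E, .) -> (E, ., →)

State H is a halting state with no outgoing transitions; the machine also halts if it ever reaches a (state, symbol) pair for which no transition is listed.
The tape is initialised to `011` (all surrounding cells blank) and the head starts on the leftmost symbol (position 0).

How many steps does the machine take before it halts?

8

state=A head=0 tape=[0]11..   (A,0)→(E,.,→)
state=E head=1 tape=.[1]1..   (E,1)→(B,0,→)
state=B head=2 tape=.0[1]..   (B,1)→(D,.,→)
state=D head=3 tape=.0.[.].   (D,.)→(A,1,←)
state=A head=2 tape=.0[.]1.   (A,.)→(D,0,→)
state=D head=3 tape=.00[1].   (D,1)→(B,0,→)
state=B head=4 tape=.000[.]   (B,.)→(E,.,←)
state=E head=3 tape=.00[0].   (E,0)→(B,1,←)
state=B head=2 tape=.0[0]1.
M halts after 8 transitions.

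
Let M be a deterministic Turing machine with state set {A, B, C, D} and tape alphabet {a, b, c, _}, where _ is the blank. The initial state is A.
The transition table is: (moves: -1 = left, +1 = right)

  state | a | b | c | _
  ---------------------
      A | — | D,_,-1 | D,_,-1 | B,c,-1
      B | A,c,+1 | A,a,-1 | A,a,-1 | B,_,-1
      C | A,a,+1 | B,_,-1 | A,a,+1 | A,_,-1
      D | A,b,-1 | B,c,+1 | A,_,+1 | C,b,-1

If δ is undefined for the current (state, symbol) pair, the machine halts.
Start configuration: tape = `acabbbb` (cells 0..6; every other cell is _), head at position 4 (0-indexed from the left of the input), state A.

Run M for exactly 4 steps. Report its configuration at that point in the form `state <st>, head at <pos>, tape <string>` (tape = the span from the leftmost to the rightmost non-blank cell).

state A, head at 2, tape acaa_bb

A | acab[b]bb   read b → write _, move -1, go to D
D | aca[b]_bb   read b → write c, move +1, go to B
B | acac[_]bb   read _ → write _, move -1, go to B
B | aca[c]_bb   read c → write a, move -1, go to A
A | ac[a]a_bb
After 4 steps: state A, head at 2, tape acaa_bb.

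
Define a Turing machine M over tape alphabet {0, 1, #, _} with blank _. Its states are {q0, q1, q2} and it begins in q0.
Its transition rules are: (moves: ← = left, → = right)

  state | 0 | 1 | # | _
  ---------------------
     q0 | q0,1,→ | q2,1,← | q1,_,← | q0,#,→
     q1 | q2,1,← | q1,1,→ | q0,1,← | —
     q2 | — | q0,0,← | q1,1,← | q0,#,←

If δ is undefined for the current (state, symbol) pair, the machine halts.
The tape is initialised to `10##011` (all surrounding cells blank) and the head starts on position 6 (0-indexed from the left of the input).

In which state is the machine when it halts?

q0 | ____10##01[1]   read 1 → write 1, move ←, go to q2
q2 | ____10##0[1]1   read 1 → write 0, move ←, go to q0
q0 | ____10##[0]01   read 0 → write 1, move →, go to q0
q0 | ____10##1[0]1   read 0 → write 1, move →, go to q0
q0 | ____10##11[1]   read 1 → write 1, move ←, go to q2
q2 | ____10##1[1]1   read 1 → write 0, move ←, go to q0
q0 | ____10##[1]01   read 1 → write 1, move ←, go to q2
q2 | ____10#[#]101   read # → write 1, move ←, go to q1
q1 | ____10[#]1101   read # → write 1, move ←, go to q0
q0 | ____1[0]11101   read 0 → write 1, move →, go to q0
q0 | ____11[1]1101   read 1 → write 1, move ←, go to q2
q2 | ____1[1]11101   read 1 → write 0, move ←, go to q0
q0 | ____[1]011101   read 1 → write 1, move ←, go to q2
q2 | ___[_]1011101   read _ → write #, move ←, go to q0
q0 | __[_]#1011101   read _ → write #, move →, go to q0
q0 | __#[#]1011101   read # → write _, move ←, go to q1
q1 | __[#]_1011101   read # → write 1, move ←, go to q0
q0 | _[_]1_1011101   read _ → write #, move →, go to q0
q0 | _#[1]_1011101   read 1 → write 1, move ←, go to q2
q2 | _[#]1_1011101   read # → write 1, move ←, go to q1
q1 | [_]11_1011101
No transition is defined for (q1, _); M halts in state q1.

q1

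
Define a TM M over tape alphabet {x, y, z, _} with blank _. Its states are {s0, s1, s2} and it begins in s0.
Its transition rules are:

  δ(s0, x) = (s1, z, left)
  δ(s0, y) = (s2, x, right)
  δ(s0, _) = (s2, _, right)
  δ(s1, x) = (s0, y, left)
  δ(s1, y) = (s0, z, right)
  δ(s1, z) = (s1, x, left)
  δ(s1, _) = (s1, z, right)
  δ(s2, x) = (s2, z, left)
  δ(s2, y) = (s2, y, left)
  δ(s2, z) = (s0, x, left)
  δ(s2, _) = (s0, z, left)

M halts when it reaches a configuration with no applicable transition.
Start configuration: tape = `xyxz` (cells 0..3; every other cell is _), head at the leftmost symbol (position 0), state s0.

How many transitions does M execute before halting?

6

state=s0 head=0 tape=__[x]yxz   (s0,x)→(s1,z,left)
state=s1 head=-1 tape=_[_]zyxz   (s1,_)→(s1,z,right)
state=s1 head=0 tape=_z[z]yxz   (s1,z)→(s1,x,left)
state=s1 head=-1 tape=_[z]xyxz   (s1,z)→(s1,x,left)
state=s1 head=-2 tape=[_]xxyxz   (s1,_)→(s1,z,right)
state=s1 head=-1 tape=z[x]xyxz   (s1,x)→(s0,y,left)
state=s0 head=-2 tape=[z]yxyxz
M halts after 6 transitions.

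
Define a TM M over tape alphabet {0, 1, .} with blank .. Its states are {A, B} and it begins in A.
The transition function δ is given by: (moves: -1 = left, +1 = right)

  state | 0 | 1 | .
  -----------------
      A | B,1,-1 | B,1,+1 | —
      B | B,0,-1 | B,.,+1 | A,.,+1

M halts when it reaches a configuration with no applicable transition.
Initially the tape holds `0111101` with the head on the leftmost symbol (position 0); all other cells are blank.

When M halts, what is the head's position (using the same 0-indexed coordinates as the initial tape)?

8

A | .[0]111101..   read 0 → write 1, move -1, go to B
B | [.]1111101..   read . → write ., move +1, go to A
A | .[1]111101..   read 1 → write 1, move +1, go to B
B | .1[1]11101..   read 1 → write ., move +1, go to B
B | .1.[1]1101..   read 1 → write ., move +1, go to B
B | .1..[1]101..   read 1 → write ., move +1, go to B
B | .1...[1]01..   read 1 → write ., move +1, go to B
B | .1....[0]1..   read 0 → write 0, move -1, go to B
B | .1...[.]01..   read . → write ., move +1, go to A
A | .1....[0]1..   read 0 → write 1, move -1, go to B
B | .1...[.]11..   read . → write ., move +1, go to A
A | .1....[1]1..   read 1 → write 1, move +1, go to B
B | .1....1[1]..   read 1 → write ., move +1, go to B
B | .1....1.[.].   read . → write ., move +1, go to A
A | .1....1..[.]
At halt the head is at cell 8.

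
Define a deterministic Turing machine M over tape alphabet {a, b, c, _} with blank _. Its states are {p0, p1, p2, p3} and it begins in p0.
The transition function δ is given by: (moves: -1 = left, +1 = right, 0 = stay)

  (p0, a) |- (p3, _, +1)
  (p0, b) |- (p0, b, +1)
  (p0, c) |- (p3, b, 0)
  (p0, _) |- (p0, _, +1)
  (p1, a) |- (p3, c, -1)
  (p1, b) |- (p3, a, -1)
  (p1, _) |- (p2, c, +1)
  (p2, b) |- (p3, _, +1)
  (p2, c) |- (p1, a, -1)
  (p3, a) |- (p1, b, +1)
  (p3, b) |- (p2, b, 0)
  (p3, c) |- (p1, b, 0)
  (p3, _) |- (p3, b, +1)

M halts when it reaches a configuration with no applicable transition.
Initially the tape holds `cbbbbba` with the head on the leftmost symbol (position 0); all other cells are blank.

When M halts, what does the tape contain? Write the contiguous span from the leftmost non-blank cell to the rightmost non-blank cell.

p0 | [c]bbbbba__   read c → write b, move 0, go to p3
p3 | [b]bbbbba__   read b → write b, move 0, go to p2
p2 | [b]bbbbba__   read b → write _, move +1, go to p3
p3 | _[b]bbbba__   read b → write b, move 0, go to p2
p2 | _[b]bbbba__   read b → write _, move +1, go to p3
p3 | __[b]bbba__   read b → write b, move 0, go to p2
p2 | __[b]bbba__   read b → write _, move +1, go to p3
p3 | ___[b]bba__   read b → write b, move 0, go to p2
p2 | ___[b]bba__   read b → write _, move +1, go to p3
p3 | ____[b]ba__   read b → write b, move 0, go to p2
p2 | ____[b]ba__   read b → write _, move +1, go to p3
p3 | _____[b]a__   read b → write b, move 0, go to p2
p2 | _____[b]a__   read b → write _, move +1, go to p3
p3 | ______[a]__   read a → write b, move +1, go to p1
p1 | ______b[_]_   read _ → write c, move +1, go to p2
p2 | ______bc[_]
The non-blank tape span at halt is bc.

bc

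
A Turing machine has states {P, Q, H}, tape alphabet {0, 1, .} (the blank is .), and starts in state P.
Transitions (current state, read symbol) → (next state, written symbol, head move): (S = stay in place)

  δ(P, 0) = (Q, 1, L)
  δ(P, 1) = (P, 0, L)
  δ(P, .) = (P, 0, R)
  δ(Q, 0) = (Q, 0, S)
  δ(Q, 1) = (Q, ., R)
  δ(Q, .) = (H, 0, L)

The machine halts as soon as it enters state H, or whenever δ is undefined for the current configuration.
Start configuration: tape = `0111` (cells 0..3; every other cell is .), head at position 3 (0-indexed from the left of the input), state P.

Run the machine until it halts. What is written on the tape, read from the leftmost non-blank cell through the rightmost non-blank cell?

01000

state=P head=3 tape=..011[1]   (P,1)→(P,0,L)
state=P head=2 tape=..01[1]0   (P,1)→(P,0,L)
state=P head=1 tape=..0[1]00   (P,1)→(P,0,L)
state=P head=0 tape=..[0]000   (P,0)→(Q,1,L)
state=Q head=-1 tape=.[.]1000   (Q,.)→(H,0,L)
state=H head=-2 tape=[.]01000
The non-blank tape span at halt is 01000.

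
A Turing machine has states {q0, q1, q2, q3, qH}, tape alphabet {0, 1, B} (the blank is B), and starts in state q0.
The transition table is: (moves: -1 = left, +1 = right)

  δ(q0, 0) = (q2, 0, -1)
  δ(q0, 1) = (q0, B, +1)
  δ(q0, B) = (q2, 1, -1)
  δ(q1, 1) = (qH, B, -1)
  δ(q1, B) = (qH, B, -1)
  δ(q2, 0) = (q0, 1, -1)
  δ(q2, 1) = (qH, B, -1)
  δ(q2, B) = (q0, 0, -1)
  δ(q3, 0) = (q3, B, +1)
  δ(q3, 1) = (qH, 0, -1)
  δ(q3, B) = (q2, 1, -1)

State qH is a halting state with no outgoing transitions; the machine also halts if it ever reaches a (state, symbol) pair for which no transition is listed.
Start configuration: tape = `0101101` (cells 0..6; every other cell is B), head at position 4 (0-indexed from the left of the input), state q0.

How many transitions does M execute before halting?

8

state=q0 head=4 tape=0101[1]01   (q0,1)→(q0,B,+1)
state=q0 head=5 tape=0101B[0]1   (q0,0)→(q2,0,-1)
state=q2 head=4 tape=0101[B]01   (q2,B)→(q0,0,-1)
state=q0 head=3 tape=010[1]001   (q0,1)→(q0,B,+1)
state=q0 head=4 tape=010B[0]01   (q0,0)→(q2,0,-1)
state=q2 head=3 tape=010[B]001   (q2,B)→(q0,0,-1)
state=q0 head=2 tape=01[0]0001   (q0,0)→(q2,0,-1)
state=q2 head=1 tape=0[1]00001   (q2,1)→(qH,B,-1)
state=qH head=0 tape=[0]B00001
M halts after 8 transitions.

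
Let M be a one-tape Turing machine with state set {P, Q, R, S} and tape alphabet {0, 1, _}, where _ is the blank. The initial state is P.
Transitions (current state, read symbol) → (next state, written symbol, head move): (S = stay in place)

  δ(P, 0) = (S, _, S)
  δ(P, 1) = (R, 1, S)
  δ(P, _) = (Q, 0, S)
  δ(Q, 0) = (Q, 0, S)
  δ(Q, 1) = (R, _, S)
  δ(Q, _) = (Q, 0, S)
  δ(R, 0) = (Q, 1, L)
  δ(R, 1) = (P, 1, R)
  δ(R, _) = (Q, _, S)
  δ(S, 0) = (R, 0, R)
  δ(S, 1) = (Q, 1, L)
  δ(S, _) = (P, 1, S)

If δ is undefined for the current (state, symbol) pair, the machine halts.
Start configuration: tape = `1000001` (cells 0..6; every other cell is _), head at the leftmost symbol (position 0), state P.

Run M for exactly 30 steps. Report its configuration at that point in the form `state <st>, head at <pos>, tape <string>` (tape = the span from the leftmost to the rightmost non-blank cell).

state Q, head at 7, tape 11111110

state=P head=0 tape=[1]000001_   (P,1)→(R,1,S)
state=R head=0 tape=[1]000001_   (R,1)→(P,1,R)
state=P head=1 tape=1[0]00001_   (P,0)→(S,_,S)
state=S head=1 tape=1[_]00001_   (S,_)→(P,1,S)
state=P head=1 tape=1[1]00001_   (P,1)→(R,1,S)
state=R head=1 tape=1[1]00001_   (R,1)→(P,1,R)
state=P head=2 tape=11[0]0001_   (P,0)→(S,_,S)
state=S head=2 tape=11[_]0001_   (S,_)→(P,1,S)
state=P head=2 tape=11[1]0001_   (P,1)→(R,1,S)
state=R head=2 tape=11[1]0001_   (R,1)→(P,1,R)
state=P head=3 tape=111[0]001_   (P,0)→(S,_,S)
state=S head=3 tape=111[_]001_   (S,_)→(P,1,S)
state=P head=3 tape=111[1]001_   (P,1)→(R,1,S)
state=R head=3 tape=111[1]001_   (R,1)→(P,1,R)
state=P head=4 tape=1111[0]01_   (P,0)→(S,_,S)
state=S head=4 tape=1111[_]01_   (S,_)→(P,1,S)
state=P head=4 tape=1111[1]01_   (P,1)→(R,1,S)
state=R head=4 tape=1111[1]01_   (R,1)→(P,1,R)
state=P head=5 tape=11111[0]1_   (P,0)→(S,_,S)
state=S head=5 tape=11111[_]1_   (S,_)→(P,1,S)
state=P head=5 tape=11111[1]1_   (P,1)→(R,1,S)
state=R head=5 tape=11111[1]1_   (R,1)→(P,1,R)
state=P head=6 tape=111111[1]_   (P,1)→(R,1,S)
state=R head=6 tape=111111[1]_   (R,1)→(P,1,R)
state=P head=7 tape=1111111[_]   (P,_)→(Q,0,S)
state=Q head=7 tape=1111111[0]   (Q,0)→(Q,0,S)
state=Q head=7 tape=1111111[0]   (Q,0)→(Q,0,S)
state=Q head=7 tape=1111111[0]   (Q,0)→(Q,0,S)
state=Q head=7 tape=1111111[0]   (Q,0)→(Q,0,S)
state=Q head=7 tape=1111111[0]   (Q,0)→(Q,0,S)
state=Q head=7 tape=1111111[0]
After 30 steps: state Q, head at 7, tape 11111110.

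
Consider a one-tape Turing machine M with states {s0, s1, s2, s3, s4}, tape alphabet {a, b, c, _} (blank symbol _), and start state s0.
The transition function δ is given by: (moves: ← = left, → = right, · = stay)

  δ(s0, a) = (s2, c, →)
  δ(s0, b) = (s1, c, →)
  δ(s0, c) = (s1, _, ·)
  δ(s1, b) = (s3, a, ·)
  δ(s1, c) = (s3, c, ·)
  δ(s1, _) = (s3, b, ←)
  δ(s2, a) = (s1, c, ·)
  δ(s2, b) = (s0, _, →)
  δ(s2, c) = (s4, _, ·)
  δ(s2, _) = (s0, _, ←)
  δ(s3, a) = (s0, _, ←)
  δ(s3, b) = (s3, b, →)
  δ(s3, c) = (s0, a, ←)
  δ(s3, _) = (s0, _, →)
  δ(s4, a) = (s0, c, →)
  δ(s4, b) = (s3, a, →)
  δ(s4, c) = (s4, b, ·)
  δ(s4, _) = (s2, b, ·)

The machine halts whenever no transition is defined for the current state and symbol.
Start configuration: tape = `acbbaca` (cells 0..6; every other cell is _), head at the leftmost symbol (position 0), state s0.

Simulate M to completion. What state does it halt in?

state=s0 head=0 tape=[a]cbbaca   (s0,a)→(s2,c,→)
state=s2 head=1 tape=c[c]bbaca   (s2,c)→(s4,_,·)
state=s4 head=1 tape=c[_]bbaca   (s4,_)→(s2,b,·)
state=s2 head=1 tape=c[b]bbaca   (s2,b)→(s0,_,→)
state=s0 head=2 tape=c_[b]baca   (s0,b)→(s1,c,→)
state=s1 head=3 tape=c_c[b]aca   (s1,b)→(s3,a,·)
state=s3 head=3 tape=c_c[a]aca   (s3,a)→(s0,_,←)
state=s0 head=2 tape=c_[c]_aca   (s0,c)→(s1,_,·)
state=s1 head=2 tape=c_[_]_aca   (s1,_)→(s3,b,←)
state=s3 head=1 tape=c[_]b_aca   (s3,_)→(s0,_,→)
state=s0 head=2 tape=c_[b]_aca   (s0,b)→(s1,c,→)
state=s1 head=3 tape=c_c[_]aca   (s1,_)→(s3,b,←)
state=s3 head=2 tape=c_[c]baca   (s3,c)→(s0,a,←)
state=s0 head=1 tape=c[_]abaca
No transition is defined for (s0, _); M halts in state s0.

s0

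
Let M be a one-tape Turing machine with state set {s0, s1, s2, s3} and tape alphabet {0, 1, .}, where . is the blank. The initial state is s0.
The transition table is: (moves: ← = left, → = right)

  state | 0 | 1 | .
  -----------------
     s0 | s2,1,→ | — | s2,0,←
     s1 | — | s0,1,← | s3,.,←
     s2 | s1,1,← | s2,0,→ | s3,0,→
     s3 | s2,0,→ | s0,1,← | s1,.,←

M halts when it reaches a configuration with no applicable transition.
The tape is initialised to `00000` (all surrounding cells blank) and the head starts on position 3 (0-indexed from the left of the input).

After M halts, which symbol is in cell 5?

0

s0 | 000[0]0..   read 0 → write 1, move →, go to s2
s2 | 0001[0]..   read 0 → write 1, move ←, go to s1
s1 | 000[1]1..   read 1 → write 1, move ←, go to s0
s0 | 00[0]11..   read 0 → write 1, move →, go to s2
s2 | 001[1]1..   read 1 → write 0, move →, go to s2
s2 | 0010[1]..   read 1 → write 0, move →, go to s2
s2 | 00100[.].   read . → write 0, move →, go to s3
s3 | 001000[.]   read . → write ., move ←, go to s1
s1 | 00100[0].
Cell 5 holds 0 when M halts.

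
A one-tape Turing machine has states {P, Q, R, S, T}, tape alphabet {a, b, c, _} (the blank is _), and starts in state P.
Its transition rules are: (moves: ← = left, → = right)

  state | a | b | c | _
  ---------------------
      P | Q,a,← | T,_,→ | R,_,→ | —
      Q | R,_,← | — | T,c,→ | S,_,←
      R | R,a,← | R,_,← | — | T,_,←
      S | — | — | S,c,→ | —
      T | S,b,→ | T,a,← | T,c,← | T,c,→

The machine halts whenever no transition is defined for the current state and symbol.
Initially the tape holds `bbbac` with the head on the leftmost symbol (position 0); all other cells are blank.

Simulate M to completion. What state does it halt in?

S

state=P head=0 tape=[b]bbac   (P,b)→(T,_,→)
state=T head=1 tape=_[b]bac   (T,b)→(T,a,←)
state=T head=0 tape=[_]abac   (T,_)→(T,c,→)
state=T head=1 tape=c[a]bac   (T,a)→(S,b,→)
state=S head=2 tape=cb[b]ac
No transition is defined for (S, b); M halts in state S.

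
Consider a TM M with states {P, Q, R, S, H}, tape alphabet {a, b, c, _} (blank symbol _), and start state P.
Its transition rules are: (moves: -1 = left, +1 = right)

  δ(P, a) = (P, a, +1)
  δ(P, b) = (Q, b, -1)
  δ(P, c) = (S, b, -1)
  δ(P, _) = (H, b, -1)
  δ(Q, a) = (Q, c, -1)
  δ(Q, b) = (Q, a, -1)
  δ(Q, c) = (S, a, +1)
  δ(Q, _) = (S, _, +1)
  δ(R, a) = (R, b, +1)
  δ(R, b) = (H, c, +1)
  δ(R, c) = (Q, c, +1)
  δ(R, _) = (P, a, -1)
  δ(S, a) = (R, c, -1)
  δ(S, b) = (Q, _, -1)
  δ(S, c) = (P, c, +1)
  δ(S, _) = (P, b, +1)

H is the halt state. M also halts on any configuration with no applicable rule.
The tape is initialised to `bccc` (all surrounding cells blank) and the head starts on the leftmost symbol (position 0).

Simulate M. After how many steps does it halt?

15

state=P head=0 tape=___[b]ccc   (P,b)→(Q,b,-1)
state=Q head=-1 tape=__[_]bccc   (Q,_)→(S,_,+1)
state=S head=0 tape=___[b]ccc   (S,b)→(Q,_,-1)
state=Q head=-1 tape=__[_]_ccc   (Q,_)→(S,_,+1)
state=S head=0 tape=___[_]ccc   (S,_)→(P,b,+1)
state=P head=1 tape=___b[c]cc   (P,c)→(S,b,-1)
state=S head=0 tape=___[b]bcc   (S,b)→(Q,_,-1)
state=Q head=-1 tape=__[_]_bcc   (Q,_)→(S,_,+1)
state=S head=0 tape=___[_]bcc   (S,_)→(P,b,+1)
state=P head=1 tape=___b[b]cc   (P,b)→(Q,b,-1)
state=Q head=0 tape=___[b]bcc   (Q,b)→(Q,a,-1)
state=Q head=-1 tape=__[_]abcc   (Q,_)→(S,_,+1)
state=S head=0 tape=___[a]bcc   (S,a)→(R,c,-1)
state=R head=-1 tape=__[_]cbcc   (R,_)→(P,a,-1)
state=P head=-2 tape=_[_]acbcc   (P,_)→(H,b,-1)
state=H head=-3 tape=[_]bacbcc
M halts after 15 transitions.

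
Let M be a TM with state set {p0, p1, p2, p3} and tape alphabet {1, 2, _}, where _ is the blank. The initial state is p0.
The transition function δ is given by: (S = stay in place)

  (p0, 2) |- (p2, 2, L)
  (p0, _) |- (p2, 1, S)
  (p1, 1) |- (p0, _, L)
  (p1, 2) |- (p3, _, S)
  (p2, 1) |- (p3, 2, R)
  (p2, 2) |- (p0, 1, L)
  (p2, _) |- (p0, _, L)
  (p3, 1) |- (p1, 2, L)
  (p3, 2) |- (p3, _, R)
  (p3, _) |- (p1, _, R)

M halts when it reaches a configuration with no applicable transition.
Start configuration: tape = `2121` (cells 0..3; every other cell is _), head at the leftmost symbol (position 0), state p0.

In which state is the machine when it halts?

p1

state=p0 head=0 tape=__[2]121_   (p0,2)→(p2,2,L)
state=p2 head=-1 tape=_[_]2121_   (p2,_)→(p0,_,L)
state=p0 head=-2 tape=[_]_2121_   (p0,_)→(p2,1,S)
state=p2 head=-2 tape=[1]_2121_   (p2,1)→(p3,2,R)
state=p3 head=-1 tape=2[_]2121_   (p3,_)→(p1,_,R)
state=p1 head=0 tape=2_[2]121_   (p1,2)→(p3,_,S)
state=p3 head=0 tape=2_[_]121_   (p3,_)→(p1,_,R)
state=p1 head=1 tape=2__[1]21_   (p1,1)→(p0,_,L)
state=p0 head=0 tape=2_[_]_21_   (p0,_)→(p2,1,S)
state=p2 head=0 tape=2_[1]_21_   (p2,1)→(p3,2,R)
state=p3 head=1 tape=2_2[_]21_   (p3,_)→(p1,_,R)
state=p1 head=2 tape=2_2_[2]1_   (p1,2)→(p3,_,S)
state=p3 head=2 tape=2_2_[_]1_   (p3,_)→(p1,_,R)
state=p1 head=3 tape=2_2__[1]_   (p1,1)→(p0,_,L)
state=p0 head=2 tape=2_2_[_]__   (p0,_)→(p2,1,S)
state=p2 head=2 tape=2_2_[1]__   (p2,1)→(p3,2,R)
state=p3 head=3 tape=2_2_2[_]_   (p3,_)→(p1,_,R)
state=p1 head=4 tape=2_2_2_[_]
No transition is defined for (p1, _); M halts in state p1.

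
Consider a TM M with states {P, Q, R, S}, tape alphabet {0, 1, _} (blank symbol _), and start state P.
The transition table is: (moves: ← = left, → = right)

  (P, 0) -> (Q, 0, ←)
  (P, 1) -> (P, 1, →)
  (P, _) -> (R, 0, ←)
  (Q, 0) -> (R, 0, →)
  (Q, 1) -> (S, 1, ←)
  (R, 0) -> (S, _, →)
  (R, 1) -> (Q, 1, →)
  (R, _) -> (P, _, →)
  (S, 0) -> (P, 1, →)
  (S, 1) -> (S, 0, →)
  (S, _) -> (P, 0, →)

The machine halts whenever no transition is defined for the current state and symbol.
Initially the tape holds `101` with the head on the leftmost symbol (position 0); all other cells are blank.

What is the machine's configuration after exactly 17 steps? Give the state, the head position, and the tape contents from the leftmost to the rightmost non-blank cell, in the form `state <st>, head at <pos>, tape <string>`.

state Q, head at 3, tape 00110

P | _[1]01_   read 1 → write 1, move →, go to P
P | _1[0]1_   read 0 → write 0, move ←, go to Q
Q | _[1]01_   read 1 → write 1, move ←, go to S
S | [_]101_   read _ → write 0, move →, go to P
P | 0[1]01_   read 1 → write 1, move →, go to P
P | 01[0]1_   read 0 → write 0, move ←, go to Q
Q | 0[1]01_   read 1 → write 1, move ←, go to S
S | [0]101_   read 0 → write 1, move →, go to P
P | 1[1]01_   read 1 → write 1, move →, go to P
P | 11[0]1_   read 0 → write 0, move ←, go to Q
Q | 1[1]01_   read 1 → write 1, move ←, go to S
S | [1]101_   read 1 → write 0, move →, go to S
S | 0[1]01_   read 1 → write 0, move →, go to S
S | 00[0]1_   read 0 → write 1, move →, go to P
P | 001[1]_   read 1 → write 1, move →, go to P
P | 0011[_]   read _ → write 0, move ←, go to R
R | 001[1]0   read 1 → write 1, move →, go to Q
Q | 0011[0]
After 17 steps: state Q, head at 3, tape 00110.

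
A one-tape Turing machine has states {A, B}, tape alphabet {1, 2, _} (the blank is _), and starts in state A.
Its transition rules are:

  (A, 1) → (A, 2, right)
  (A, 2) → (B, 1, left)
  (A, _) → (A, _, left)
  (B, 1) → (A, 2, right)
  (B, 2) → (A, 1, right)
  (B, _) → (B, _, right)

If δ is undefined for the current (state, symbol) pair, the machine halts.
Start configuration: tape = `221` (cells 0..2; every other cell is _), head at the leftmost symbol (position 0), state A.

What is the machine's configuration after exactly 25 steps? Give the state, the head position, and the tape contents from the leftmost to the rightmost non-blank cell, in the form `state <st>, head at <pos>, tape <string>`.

state=A head=0 tape=_[2]21_   (A,2)→(B,1,left)
state=B head=-1 tape=[_]121_   (B,_)→(B,_,right)
state=B head=0 tape=_[1]21_   (B,1)→(A,2,right)
state=A head=1 tape=_2[2]1_   (A,2)→(B,1,left)
state=B head=0 tape=_[2]11_   (B,2)→(A,1,right)
state=A head=1 tape=_1[1]1_   (A,1)→(A,2,right)
state=A head=2 tape=_12[1]_   (A,1)→(A,2,right)
state=A head=3 tape=_122[_]   (A,_)→(A,_,left)
state=A head=2 tape=_12[2]_   (A,2)→(B,1,left)
state=B head=1 tape=_1[2]1_   (B,2)→(A,1,right)
state=A head=2 tape=_11[1]_   (A,1)→(A,2,right)
state=A head=3 tape=_112[_]   (A,_)→(A,_,left)
state=A head=2 tape=_11[2]_   (A,2)→(B,1,left)
state=B head=1 tape=_1[1]1_   (B,1)→(A,2,right)
state=A head=2 tape=_12[1]_   (A,1)→(A,2,right)
state=A head=3 tape=_122[_]   (A,_)→(A,_,left)
state=A head=2 tape=_12[2]_   (A,2)→(B,1,left)
state=B head=1 tape=_1[2]1_   (B,2)→(A,1,right)
state=A head=2 tape=_11[1]_   (A,1)→(A,2,right)
state=A head=3 tape=_112[_]   (A,_)→(A,_,left)
state=A head=2 tape=_11[2]_   (A,2)→(B,1,left)
state=B head=1 tape=_1[1]1_   (B,1)→(A,2,right)
state=A head=2 tape=_12[1]_   (A,1)→(A,2,right)
state=A head=3 tape=_122[_]   (A,_)→(A,_,left)
state=A head=2 tape=_12[2]_   (A,2)→(B,1,left)
state=B head=1 tape=_1[2]1_
After 25 steps: state B, head at 1, tape 121.

state B, head at 1, tape 121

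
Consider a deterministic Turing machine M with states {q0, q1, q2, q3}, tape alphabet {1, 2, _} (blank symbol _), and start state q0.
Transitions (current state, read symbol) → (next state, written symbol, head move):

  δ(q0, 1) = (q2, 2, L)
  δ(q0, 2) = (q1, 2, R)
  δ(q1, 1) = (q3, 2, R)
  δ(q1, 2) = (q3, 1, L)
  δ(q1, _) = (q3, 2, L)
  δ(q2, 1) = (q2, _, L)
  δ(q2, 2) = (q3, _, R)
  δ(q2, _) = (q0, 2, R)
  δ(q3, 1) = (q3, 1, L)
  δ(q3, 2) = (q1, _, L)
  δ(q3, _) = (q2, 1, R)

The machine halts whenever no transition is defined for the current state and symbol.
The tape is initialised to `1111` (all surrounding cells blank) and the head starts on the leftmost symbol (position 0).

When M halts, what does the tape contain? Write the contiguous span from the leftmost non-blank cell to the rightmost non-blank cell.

state=q0 head=0 tape=___[1]111   (q0,1)→(q2,2,L)
state=q2 head=-1 tape=__[_]2111   (q2,_)→(q0,2,R)
state=q0 head=0 tape=__2[2]111   (q0,2)→(q1,2,R)
state=q1 head=1 tape=__22[1]11   (q1,1)→(q3,2,R)
state=q3 head=2 tape=__222[1]1   (q3,1)→(q3,1,L)
state=q3 head=1 tape=__22[2]11   (q3,2)→(q1,_,L)
state=q1 head=0 tape=__2[2]_11   (q1,2)→(q3,1,L)
state=q3 head=-1 tape=__[2]1_11   (q3,2)→(q1,_,L)
state=q1 head=-2 tape=_[_]_1_11   (q1,_)→(q3,2,L)
state=q3 head=-3 tape=[_]2_1_11   (q3,_)→(q2,1,R)
state=q2 head=-2 tape=1[2]_1_11   (q2,2)→(q3,_,R)
state=q3 head=-1 tape=1_[_]1_11   (q3,_)→(q2,1,R)
state=q2 head=0 tape=1_1[1]_11   (q2,1)→(q2,_,L)
state=q2 head=-1 tape=1_[1]__11   (q2,1)→(q2,_,L)
state=q2 head=-2 tape=1[_]___11   (q2,_)→(q0,2,R)
state=q0 head=-1 tape=12[_]__11
The non-blank tape span at halt is 12___11.

12___11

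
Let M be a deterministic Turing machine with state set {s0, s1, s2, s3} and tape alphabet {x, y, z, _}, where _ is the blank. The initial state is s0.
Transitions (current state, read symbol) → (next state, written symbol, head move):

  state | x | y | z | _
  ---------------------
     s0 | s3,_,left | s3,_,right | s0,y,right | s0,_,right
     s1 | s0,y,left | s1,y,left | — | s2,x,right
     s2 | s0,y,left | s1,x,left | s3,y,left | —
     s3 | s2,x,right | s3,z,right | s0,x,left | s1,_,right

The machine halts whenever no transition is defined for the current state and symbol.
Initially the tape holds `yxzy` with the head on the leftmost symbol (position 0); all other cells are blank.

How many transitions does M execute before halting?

state=s0 head=0 tape=[y]xzy_   (s0,y)→(s3,_,right)
state=s3 head=1 tape=_[x]zy_   (s3,x)→(s2,x,right)
state=s2 head=2 tape=_x[z]y_   (s2,z)→(s3,y,left)
state=s3 head=1 tape=_[x]yy_   (s3,x)→(s2,x,right)
state=s2 head=2 tape=_x[y]y_   (s2,y)→(s1,x,left)
state=s1 head=1 tape=_[x]xy_   (s1,x)→(s0,y,left)
state=s0 head=0 tape=[_]yxy_   (s0,_)→(s0,_,right)
state=s0 head=1 tape=_[y]xy_   (s0,y)→(s3,_,right)
state=s3 head=2 tape=__[x]y_   (s3,x)→(s2,x,right)
state=s2 head=3 tape=__x[y]_   (s2,y)→(s1,x,left)
state=s1 head=2 tape=__[x]x_   (s1,x)→(s0,y,left)
state=s0 head=1 tape=_[_]yx_   (s0,_)→(s0,_,right)
state=s0 head=2 tape=__[y]x_   (s0,y)→(s3,_,right)
state=s3 head=3 tape=___[x]_   (s3,x)→(s2,x,right)
state=s2 head=4 tape=___x[_]
M halts after 14 transitions.

14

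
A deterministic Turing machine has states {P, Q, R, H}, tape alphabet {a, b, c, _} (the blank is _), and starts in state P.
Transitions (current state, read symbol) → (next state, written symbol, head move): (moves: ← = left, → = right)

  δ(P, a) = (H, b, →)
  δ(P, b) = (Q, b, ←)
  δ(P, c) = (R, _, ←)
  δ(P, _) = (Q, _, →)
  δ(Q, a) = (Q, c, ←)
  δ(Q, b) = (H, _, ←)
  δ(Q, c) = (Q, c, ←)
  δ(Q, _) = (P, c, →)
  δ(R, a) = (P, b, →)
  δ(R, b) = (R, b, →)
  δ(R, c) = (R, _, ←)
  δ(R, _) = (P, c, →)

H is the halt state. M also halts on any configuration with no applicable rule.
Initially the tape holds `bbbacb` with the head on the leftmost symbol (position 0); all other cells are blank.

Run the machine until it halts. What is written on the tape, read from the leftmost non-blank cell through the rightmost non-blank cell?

c_c__bbacb

P | ____[b]bbacb   read b → write b, move ←, go to Q
Q | ___[_]bbbacb   read _ → write c, move →, go to P
P | ___c[b]bbacb   read b → write b, move ←, go to Q
Q | ___[c]bbbacb   read c → write c, move ←, go to Q
Q | __[_]cbbbacb   read _ → write c, move →, go to P
P | __c[c]bbbacb   read c → write _, move ←, go to R
R | __[c]_bbbacb   read c → write _, move ←, go to R
R | _[_]__bbbacb   read _ → write c, move →, go to P
P | _c[_]_bbbacb   read _ → write _, move →, go to Q
Q | _c_[_]bbbacb   read _ → write c, move →, go to P
P | _c_c[b]bbacb   read b → write b, move ←, go to Q
Q | _c_[c]bbbacb   read c → write c, move ←, go to Q
Q | _c[_]cbbbacb   read _ → write c, move →, go to P
P | _cc[c]bbbacb   read c → write _, move ←, go to R
R | _c[c]_bbbacb   read c → write _, move ←, go to R
R | _[c]__bbbacb   read c → write _, move ←, go to R
R | [_]___bbbacb   read _ → write c, move →, go to P
P | c[_]__bbbacb   read _ → write _, move →, go to Q
Q | c_[_]_bbbacb   read _ → write c, move →, go to P
P | c_c[_]bbbacb   read _ → write _, move →, go to Q
Q | c_c_[b]bbacb   read b → write _, move ←, go to H
H | c_c[_]_bbacb
The non-blank tape span at halt is c_c__bbacb.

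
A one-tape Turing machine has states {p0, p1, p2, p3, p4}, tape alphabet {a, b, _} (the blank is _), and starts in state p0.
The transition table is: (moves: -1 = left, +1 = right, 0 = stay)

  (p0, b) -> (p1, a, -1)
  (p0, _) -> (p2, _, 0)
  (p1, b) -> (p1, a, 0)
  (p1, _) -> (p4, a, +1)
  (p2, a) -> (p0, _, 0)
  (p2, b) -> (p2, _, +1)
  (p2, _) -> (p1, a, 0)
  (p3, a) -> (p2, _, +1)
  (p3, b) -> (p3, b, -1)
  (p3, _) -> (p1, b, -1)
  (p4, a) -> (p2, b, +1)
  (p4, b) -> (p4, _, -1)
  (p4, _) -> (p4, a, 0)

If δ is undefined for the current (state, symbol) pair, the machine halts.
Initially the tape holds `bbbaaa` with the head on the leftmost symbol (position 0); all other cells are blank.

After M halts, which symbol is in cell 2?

_

p0 | _[b]bbaaa   read b → write a, move -1, go to p1
p1 | [_]abbaaa   read _ → write a, move +1, go to p4
p4 | a[a]bbaaa   read a → write b, move +1, go to p2
p2 | ab[b]baaa   read b → write _, move +1, go to p2
p2 | ab_[b]aaa   read b → write _, move +1, go to p2
p2 | ab__[a]aa   read a → write _, move 0, go to p0
p0 | ab__[_]aa   read _ → write _, move 0, go to p2
p2 | ab__[_]aa   read _ → write a, move 0, go to p1
p1 | ab__[a]aa
Cell 2 holds _ when M halts.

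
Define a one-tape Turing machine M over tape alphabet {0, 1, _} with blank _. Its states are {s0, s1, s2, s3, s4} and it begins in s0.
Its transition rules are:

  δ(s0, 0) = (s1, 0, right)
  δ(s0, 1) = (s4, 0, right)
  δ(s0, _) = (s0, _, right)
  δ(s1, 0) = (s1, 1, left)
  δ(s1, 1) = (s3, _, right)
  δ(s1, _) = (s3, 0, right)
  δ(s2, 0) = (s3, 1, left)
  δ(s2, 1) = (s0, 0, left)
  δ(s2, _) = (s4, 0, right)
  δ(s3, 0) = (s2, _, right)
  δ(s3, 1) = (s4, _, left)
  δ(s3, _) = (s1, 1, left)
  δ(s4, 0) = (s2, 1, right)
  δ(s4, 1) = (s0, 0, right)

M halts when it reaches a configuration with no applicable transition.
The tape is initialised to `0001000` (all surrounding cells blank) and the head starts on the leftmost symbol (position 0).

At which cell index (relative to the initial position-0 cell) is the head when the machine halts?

s0 | _[0]001000__   read 0 → write 0, move right, go to s1
s1 | _0[0]01000__   read 0 → write 1, move left, go to s1
s1 | _[0]101000__   read 0 → write 1, move left, go to s1
s1 | [_]1101000__   read _ → write 0, move right, go to s3
s3 | 0[1]101000__   read 1 → write _, move left, go to s4
s4 | [0]_101000__   read 0 → write 1, move right, go to s2
s2 | 1[_]101000__   read _ → write 0, move right, go to s4
s4 | 10[1]01000__   read 1 → write 0, move right, go to s0
s0 | 100[0]1000__   read 0 → write 0, move right, go to s1
s1 | 1000[1]000__   read 1 → write _, move right, go to s3
s3 | 1000_[0]00__   read 0 → write _, move right, go to s2
s2 | 1000__[0]0__   read 0 → write 1, move left, go to s3
s3 | 1000_[_]10__   read _ → write 1, move left, go to s1
s1 | 1000[_]110__   read _ → write 0, move right, go to s3
s3 | 10000[1]10__   read 1 → write _, move left, go to s4
s4 | 1000[0]_10__   read 0 → write 1, move right, go to s2
s2 | 10001[_]10__   read _ → write 0, move right, go to s4
s4 | 100010[1]0__   read 1 → write 0, move right, go to s0
s0 | 1000100[0]__   read 0 → write 0, move right, go to s1
s1 | 10001000[_]_   read _ → write 0, move right, go to s3
s3 | 100010000[_]   read _ → write 1, move left, go to s1
s1 | 10001000[0]1   read 0 → write 1, move left, go to s1
s1 | 1000100[0]11   read 0 → write 1, move left, go to s1
s1 | 100010[0]111   read 0 → write 1, move left, go to s1
s1 | 10001[0]1111   read 0 → write 1, move left, go to s1
s1 | 1000[1]11111   read 1 → write _, move right, go to s3
s3 | 1000_[1]1111   read 1 → write _, move left, go to s4
s4 | 1000[_]_1111
At halt the head is at cell 3.

3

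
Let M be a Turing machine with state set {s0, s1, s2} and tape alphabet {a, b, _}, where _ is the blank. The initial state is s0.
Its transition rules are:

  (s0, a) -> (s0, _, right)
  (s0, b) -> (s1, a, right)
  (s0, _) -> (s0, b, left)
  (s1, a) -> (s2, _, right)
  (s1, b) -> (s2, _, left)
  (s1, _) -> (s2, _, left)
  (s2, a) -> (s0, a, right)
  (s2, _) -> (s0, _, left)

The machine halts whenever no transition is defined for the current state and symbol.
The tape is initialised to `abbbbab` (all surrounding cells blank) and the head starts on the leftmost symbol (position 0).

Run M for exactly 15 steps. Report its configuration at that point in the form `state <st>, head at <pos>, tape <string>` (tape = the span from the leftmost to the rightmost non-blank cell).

state s0, head at 3, tape abab

s0 | [a]bbbbab   read a → write _, move right, go to s0
s0 | _[b]bbbab   read b → write a, move right, go to s1
s1 | _a[b]bbab   read b → write _, move left, go to s2
s2 | _[a]_bbab   read a → write a, move right, go to s0
s0 | _a[_]bbab   read _ → write b, move left, go to s0
s0 | _[a]bbbab   read a → write _, move right, go to s0
s0 | __[b]bbab   read b → write a, move right, go to s1
s1 | __a[b]bab   read b → write _, move left, go to s2
s2 | __[a]_bab   read a → write a, move right, go to s0
s0 | __a[_]bab   read _ → write b, move left, go to s0
s0 | __[a]bbab   read a → write _, move right, go to s0
s0 | ___[b]bab   read b → write a, move right, go to s1
s1 | ___a[b]ab   read b → write _, move left, go to s2
s2 | ___[a]_ab   read a → write a, move right, go to s0
s0 | ___a[_]ab   read _ → write b, move left, go to s0
s0 | ___[a]bab
After 15 steps: state s0, head at 3, tape abab.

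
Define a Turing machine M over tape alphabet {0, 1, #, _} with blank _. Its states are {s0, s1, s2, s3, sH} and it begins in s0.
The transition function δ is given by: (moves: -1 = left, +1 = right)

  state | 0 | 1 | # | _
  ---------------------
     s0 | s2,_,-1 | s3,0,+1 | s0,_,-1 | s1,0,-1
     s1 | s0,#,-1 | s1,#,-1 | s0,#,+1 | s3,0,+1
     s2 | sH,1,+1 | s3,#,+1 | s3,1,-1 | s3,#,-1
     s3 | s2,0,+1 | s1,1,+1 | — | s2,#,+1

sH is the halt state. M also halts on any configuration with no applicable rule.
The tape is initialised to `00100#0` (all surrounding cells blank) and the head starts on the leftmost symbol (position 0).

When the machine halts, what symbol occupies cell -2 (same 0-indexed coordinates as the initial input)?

#

s0 | __[0]0100#0   read 0 → write _, move -1, go to s2
s2 | _[_]_0100#0   read _ → write #, move -1, go to s3
s3 | [_]#_0100#0   read _ → write #, move +1, go to s2
s2 | #[#]_0100#0   read # → write 1, move -1, go to s3
s3 | [#]1_0100#0
Cell -2 holds # when M halts.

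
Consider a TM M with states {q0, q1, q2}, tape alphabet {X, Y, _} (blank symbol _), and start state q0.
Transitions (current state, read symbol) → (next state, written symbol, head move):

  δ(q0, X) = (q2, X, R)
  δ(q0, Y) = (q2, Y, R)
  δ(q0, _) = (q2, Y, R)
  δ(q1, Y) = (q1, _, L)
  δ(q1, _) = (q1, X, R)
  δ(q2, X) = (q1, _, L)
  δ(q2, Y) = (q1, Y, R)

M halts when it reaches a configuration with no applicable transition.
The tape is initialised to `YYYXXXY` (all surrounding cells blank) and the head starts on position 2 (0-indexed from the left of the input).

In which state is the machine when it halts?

q1

state=q0 head=2 tape=_YY[Y]XXXY   (q0,Y)→(q2,Y,R)
state=q2 head=3 tape=_YYY[X]XXY   (q2,X)→(q1,_,L)
state=q1 head=2 tape=_YY[Y]_XXY   (q1,Y)→(q1,_,L)
state=q1 head=1 tape=_Y[Y]__XXY   (q1,Y)→(q1,_,L)
state=q1 head=0 tape=_[Y]___XXY   (q1,Y)→(q1,_,L)
state=q1 head=-1 tape=[_]____XXY   (q1,_)→(q1,X,R)
state=q1 head=0 tape=X[_]___XXY   (q1,_)→(q1,X,R)
state=q1 head=1 tape=XX[_]__XXY   (q1,_)→(q1,X,R)
state=q1 head=2 tape=XXX[_]_XXY   (q1,_)→(q1,X,R)
state=q1 head=3 tape=XXXX[_]XXY   (q1,_)→(q1,X,R)
state=q1 head=4 tape=XXXXX[X]XY
No transition is defined for (q1, X); M halts in state q1.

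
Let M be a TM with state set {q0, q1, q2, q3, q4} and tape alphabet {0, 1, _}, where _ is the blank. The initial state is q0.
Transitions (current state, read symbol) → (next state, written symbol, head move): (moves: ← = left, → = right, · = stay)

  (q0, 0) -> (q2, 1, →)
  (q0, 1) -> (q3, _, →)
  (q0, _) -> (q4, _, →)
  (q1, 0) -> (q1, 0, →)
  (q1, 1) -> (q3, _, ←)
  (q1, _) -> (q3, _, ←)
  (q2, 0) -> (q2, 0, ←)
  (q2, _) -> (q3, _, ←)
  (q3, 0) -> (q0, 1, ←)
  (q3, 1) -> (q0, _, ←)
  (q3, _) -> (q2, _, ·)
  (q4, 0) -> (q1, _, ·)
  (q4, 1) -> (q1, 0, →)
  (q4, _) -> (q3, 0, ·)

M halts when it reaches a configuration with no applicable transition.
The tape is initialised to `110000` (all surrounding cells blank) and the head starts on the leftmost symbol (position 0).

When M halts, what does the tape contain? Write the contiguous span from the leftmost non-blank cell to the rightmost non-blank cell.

q0 | [1]10000_   read 1 → write _, move →, go to q3
q3 | _[1]0000_   read 1 → write _, move ←, go to q0
q0 | [_]_0000_   read _ → write _, move →, go to q4
q4 | _[_]0000_   read _ → write 0, move ·, go to q3
q3 | _[0]0000_   read 0 → write 1, move ←, go to q0
q0 | [_]10000_   read _ → write _, move →, go to q4
q4 | _[1]0000_   read 1 → write 0, move →, go to q1
q1 | _0[0]000_   read 0 → write 0, move →, go to q1
q1 | _00[0]00_   read 0 → write 0, move →, go to q1
q1 | _000[0]0_   read 0 → write 0, move →, go to q1
q1 | _0000[0]_   read 0 → write 0, move →, go to q1
q1 | _00000[_]   read _ → write _, move ←, go to q3
q3 | _0000[0]_   read 0 → write 1, move ←, go to q0
q0 | _000[0]1_   read 0 → write 1, move →, go to q2
q2 | _0001[1]_
The non-blank tape span at halt is 00011.

00011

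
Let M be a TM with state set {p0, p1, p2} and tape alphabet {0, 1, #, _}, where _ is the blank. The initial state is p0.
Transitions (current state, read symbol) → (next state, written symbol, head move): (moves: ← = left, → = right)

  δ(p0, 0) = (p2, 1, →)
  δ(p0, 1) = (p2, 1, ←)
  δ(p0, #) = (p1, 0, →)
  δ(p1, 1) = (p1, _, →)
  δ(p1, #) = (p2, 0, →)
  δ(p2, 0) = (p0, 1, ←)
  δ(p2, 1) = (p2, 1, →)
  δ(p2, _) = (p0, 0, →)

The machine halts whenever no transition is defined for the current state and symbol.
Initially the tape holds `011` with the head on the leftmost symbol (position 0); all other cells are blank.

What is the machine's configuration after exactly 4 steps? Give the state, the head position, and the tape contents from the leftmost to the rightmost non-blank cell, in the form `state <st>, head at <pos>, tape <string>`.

state p0, head at 4, tape 1110

p0 | [0]11__   read 0 → write 1, move →, go to p2
p2 | 1[1]1__   read 1 → write 1, move →, go to p2
p2 | 11[1]__   read 1 → write 1, move →, go to p2
p2 | 111[_]_   read _ → write 0, move →, go to p0
p0 | 1110[_]
After 4 steps: state p0, head at 4, tape 1110.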